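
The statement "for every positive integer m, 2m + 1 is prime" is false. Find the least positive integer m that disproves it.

Check each positive integer m in order until 2m + 1 is not prime.
For m = 1, 2, 3 the conclusion holds.
m = 4: 2m + 1 = 9 = 3 × 3, composite.
Thus m = 4 disproves the claim, and no smaller m works.

m = 4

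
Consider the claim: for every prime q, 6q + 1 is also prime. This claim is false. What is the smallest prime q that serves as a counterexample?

q = 19

Check each prime q in order until 6q + 1 is not prime.
For q = 2, 3, 5, 7, 11, 13, 17 the conclusion holds.
q = 19: 6q + 1 = 115 = 5 × 23, not prime.
So q = 19 is the smallest counterexample.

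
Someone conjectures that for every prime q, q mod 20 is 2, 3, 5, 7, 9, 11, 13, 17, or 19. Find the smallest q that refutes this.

q = 41

For q = 2, 3, 5, 7, …, 29, 31, 37 the conclusion holds.
q = 41: 41 mod 20 = 1 — not in {2, 3, 5, 7, 9, 11, 13, 17, 19}.
Thus q = 41 disproves the claim, and no smaller q works.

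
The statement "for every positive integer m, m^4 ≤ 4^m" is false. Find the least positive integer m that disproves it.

m = 3

For m = 1, 2 the conclusion holds.
m = 3: m^4 = 81 and 4^m = 64, so 81 > 64.
Hence m = 3 is a counterexample.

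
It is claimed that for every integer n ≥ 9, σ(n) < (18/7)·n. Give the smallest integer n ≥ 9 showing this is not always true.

Check each integer n ≥ 9 in order until the claim fails.
The first 39 eligible values, up to n = 47, all satisfy the conclusion.
n = 48: σ(48) = 124; 124 ≥ 864/7.
Thus n = 48 disproves the claim, and no smaller n works.

n = 48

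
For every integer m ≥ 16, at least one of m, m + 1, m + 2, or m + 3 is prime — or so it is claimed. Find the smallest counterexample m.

m = 24

A counterexample is any integer m ≥ 16 such that m, m + 1, m + 2, m + 3 are all composite; we check each in order.
The first 8 eligible values, up to m = 23, all satisfy the conclusion.
m = 24: 24 = 2 × 12; 25 = 5 × 5; 26 = 2 × 13; 27 = 3 × 9 — all composite.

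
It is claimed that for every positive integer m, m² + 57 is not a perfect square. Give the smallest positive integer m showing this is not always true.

m = 1: 1² + 57 = 58, not a perfect square.
m = 2: 2² + 57 = 61, not a perfect square.
m = 3: 3² + 57 = 66, not a perfect square.
m = 4: 4² + 57 = 73, not a perfect square.
m = 5: 5² + 57 = 82, not a perfect square.
m = 6: 6² + 57 = 93, not a perfect square.
m = 7: 7² + 57 = 106, not a perfect square.
m = 8: 8² + 57 = 121 = 11², a perfect square.
Hence m = 8 is a counterexample.

m = 8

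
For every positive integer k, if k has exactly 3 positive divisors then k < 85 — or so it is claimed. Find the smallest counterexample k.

k = 121

A counterexample is any positive integer k such that k has exactly 3 positive divisors but the claim fails; we check each in order.
k = 4: τ(4) = 3; 4 < 85.
k = 9: τ(9) = 3; 9 < 85.
k = 25: τ(25) = 3; 25 < 85.
k = 49: τ(49) = 3; 49 < 85.
k = 121: τ(121) = 3; 121 ≥ 85.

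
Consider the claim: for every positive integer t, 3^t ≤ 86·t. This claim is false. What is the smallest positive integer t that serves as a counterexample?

t = 1: 3^t = 3 and 86·t = 86, so 3 ≤ 86.
t = 2: 3^t = 9 and 86·t = 172, so 9 ≤ 172.
t = 3: 3^t = 27 and 86·t = 258, so 27 ≤ 258.
t = 4: 3^t = 81 and 86·t = 344, so 81 ≤ 344.
t = 5: 3^t = 243 and 86·t = 430, so 243 ≤ 430.
t = 6: 3^t = 729 and 86·t = 516, so 729 > 516.
Hence t = 6 is a counterexample.

t = 6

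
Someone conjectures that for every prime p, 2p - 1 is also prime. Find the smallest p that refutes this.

p = 5

We need the least prime p for which 2p - 1 is not prime.
For p = 2, 3 the conclusion holds.
p = 5: 2p - 1 = 9 = 3 × 3, not prime.
Hence p = 5 is a counterexample.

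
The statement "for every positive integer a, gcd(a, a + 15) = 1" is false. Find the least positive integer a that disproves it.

a = 3

a = 1: gcd(1, 16) = 1.
a = 2: gcd(2, 17) = 1.
a = 3: gcd(3, 18) = 3.
So a = 3 is the smallest counterexample.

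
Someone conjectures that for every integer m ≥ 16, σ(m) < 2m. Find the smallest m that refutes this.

A counterexample is any integer m ≥ 16 such that the claim fails; we check each in order.
For m = 16, 17 the conclusion holds.
m = 18: σ(18) = 39; 39 ≥ 36.

m = 18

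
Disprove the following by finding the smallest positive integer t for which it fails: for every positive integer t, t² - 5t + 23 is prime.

t = 19

Check each positive integer t in order until t² - 5t + 23 is not prime.
The first 18 eligible values, up to t = 18, all satisfy the conclusion.
t = 19: t² - 5t + 23 = 289 = 17 × 17, composite.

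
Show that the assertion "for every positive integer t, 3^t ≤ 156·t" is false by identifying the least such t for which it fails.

Check each positive integer t in order until 3^t > 156·t.
The first 6 eligible values, up to t = 6, all satisfy the conclusion.
t = 7: 3^t = 2187 and 156·t = 1092, so 2187 > 1092.

t = 7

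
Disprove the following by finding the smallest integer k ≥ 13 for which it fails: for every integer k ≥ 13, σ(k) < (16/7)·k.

k = 24

The first 11 eligible values, up to k = 23, all satisfy the conclusion.
k = 24: σ(24) = 60; 60 ≥ 384/7.
So k = 24 is the smallest counterexample.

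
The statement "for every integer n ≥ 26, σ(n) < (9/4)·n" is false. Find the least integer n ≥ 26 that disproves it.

n = 30

The first 4 eligible values, up to n = 29, all satisfy the conclusion.
n = 30: σ(30) = 72; 72 ≥ 135/2.
So n = 30 is the smallest counterexample.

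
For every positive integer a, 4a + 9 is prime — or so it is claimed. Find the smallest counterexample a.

Check each positive integer a in order until 4a + 9 is not prime.
a = 1: 4a + 9 = 13, prime.
a = 2: 4a + 9 = 17, prime.
a = 3: 4a + 9 = 21 = 3 × 7, composite.
Hence a = 3 is a counterexample.

a = 3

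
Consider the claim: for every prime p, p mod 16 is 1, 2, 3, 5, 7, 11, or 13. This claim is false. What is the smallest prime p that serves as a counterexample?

p = 31

Check each prime p in order until the claim fails.
The first 10 eligible values, up to p = 29, all satisfy the conclusion.
p = 31: 31 mod 16 = 15 — not in {1, 2, 3, 5, 7, 11, 13}.
Thus p = 31 disproves the claim, and no smaller p works.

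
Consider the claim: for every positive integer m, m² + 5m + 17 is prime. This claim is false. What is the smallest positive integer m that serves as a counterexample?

Check each positive integer m in order until m² + 5m + 17 is not prime.
m = 1: m² + 5m + 17 = 23, prime.
m = 2: m² + 5m + 17 = 31, prime.
m = 3: m² + 5m + 17 = 41, prime.
m = 4: m² + 5m + 17 = 53, prime.
m = 5: m² + 5m + 17 = 67, prime.
m = 6: m² + 5m + 17 = 83, prime.
m = 7: m² + 5m + 17 = 101, prime.
m = 8: m² + 5m + 17 = 121 = 11 × 11, composite.
Hence m = 8 is a counterexample.

m = 8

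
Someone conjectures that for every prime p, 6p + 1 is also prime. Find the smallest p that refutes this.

p = 19

We need the least prime p for which 6p + 1 is not prime.
For p = 2, 3, 5, 7, 11, 13, 17 the conclusion holds.
p = 19: 6p + 1 = 115 = 5 × 23, not prime.
So p = 19 is the smallest counterexample.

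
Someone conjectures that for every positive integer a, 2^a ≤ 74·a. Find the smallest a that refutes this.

We need the least positive integer a for which 2^a > 74·a.
The first 9 eligible values, up to a = 9, all satisfy the conclusion.
a = 10: 2^a = 1024 and 74·a = 740, so 1024 > 740.

a = 10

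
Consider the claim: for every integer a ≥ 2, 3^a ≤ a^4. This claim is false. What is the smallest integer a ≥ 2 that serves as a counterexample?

Check each integer a ≥ 2 in order until 3^a > a^4.
For a = 2, 3, 4, 5, 6, 7 the conclusion holds.
a = 8: 3^a = 6561 and a^4 = 4096, so 6561 > 4096.
Thus a = 8 disproves the claim, and no smaller a works.

a = 8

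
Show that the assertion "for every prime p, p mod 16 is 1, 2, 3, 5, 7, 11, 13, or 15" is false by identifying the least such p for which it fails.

We need the least prime p for which the claim fails.
For p = 2, 3, 5, 7, …, 29, 31, 37 the conclusion holds.
p = 41: 41 mod 16 = 9 — not in {1, 2, 3, 5, 7, 11, 13, 15}.
Thus p = 41 disproves the claim, and no smaller p works.

p = 41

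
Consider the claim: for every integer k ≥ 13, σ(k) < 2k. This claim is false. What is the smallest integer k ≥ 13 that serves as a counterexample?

We need the least integer k ≥ 13 for which the claim fails.
The first 5 eligible values, up to k = 17, all satisfy the conclusion.
k = 18: σ(18) = 39; 39 ≥ 36.
So k = 18 is the smallest counterexample.

k = 18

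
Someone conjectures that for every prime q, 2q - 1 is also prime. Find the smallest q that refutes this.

q = 5

Check each prime q in order until 2q - 1 is not prime.
For q = 2, 3 the conclusion holds.
q = 5: 2q - 1 = 9 = 3 × 3, not prime.
Hence q = 5 is a counterexample.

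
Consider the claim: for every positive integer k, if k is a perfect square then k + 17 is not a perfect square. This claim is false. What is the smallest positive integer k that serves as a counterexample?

k = 64

Check each positive integer k in order until k is a perfect square but k + 17 is a perfect square.
For k = 1, 4, 9, 16, 25, 36, 49 the conclusion holds.
k = 64: 64 = 8² and 64 + 17 = 81 = 9².
Thus k = 64 disproves the claim, and no smaller k works.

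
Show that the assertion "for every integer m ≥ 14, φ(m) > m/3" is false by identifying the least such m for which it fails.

m = 18

For m = 14, 15, 16, 17 the conclusion holds.
m = 18: φ(18) = 6 and 18/3 = 6, so φ(18) ≤ 18/3.
Thus m = 18 disproves the claim, and no smaller m works.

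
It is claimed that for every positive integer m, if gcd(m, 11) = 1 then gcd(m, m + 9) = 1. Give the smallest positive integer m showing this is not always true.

m = 3

For m = 1, 2 the conclusion holds.
m = 3: gcd(3, 12) = 3.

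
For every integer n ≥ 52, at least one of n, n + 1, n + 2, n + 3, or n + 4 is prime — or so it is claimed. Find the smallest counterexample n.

A counterexample is any integer n ≥ 52 such that n, n + 1, n + 2, n + 3, n + 4 are all composite; we check each in order.
n = 52: 53 is prime.
n = 53: 53 is prime.
n = 54: 54 = 2 × 27; 55 = 5 × 11; 56 = 2 × 28; 57 = 3 × 19; 58 = 2 × 29 — all composite.
So n = 54 is the smallest counterexample.

n = 54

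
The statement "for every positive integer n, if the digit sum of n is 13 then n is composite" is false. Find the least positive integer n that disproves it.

Check each positive integer n in order until the digit sum of n is 13 but n is prime.
For n = 49, 58 the conclusion holds.
n = 67: digit sum 13; 67 is prime, not composite.

n = 67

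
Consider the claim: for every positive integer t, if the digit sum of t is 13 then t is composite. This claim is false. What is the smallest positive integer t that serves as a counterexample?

A counterexample is any positive integer t such that the digit sum of t is 13 but t is prime; we check each in order.
For t = 49, 58 the conclusion holds.
t = 67: digit sum 13; 67 is prime, not composite.
So t = 67 is the smallest counterexample.

t = 67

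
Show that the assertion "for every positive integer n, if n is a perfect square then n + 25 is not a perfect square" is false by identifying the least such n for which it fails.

n = 144

A counterexample is any positive integer n such that n is a perfect square but n + 25 is a perfect square; we check each in order.
The first 11 eligible values, up to n = 121, all satisfy the conclusion.
n = 144: 144 = 12² and 144 + 25 = 169 = 13².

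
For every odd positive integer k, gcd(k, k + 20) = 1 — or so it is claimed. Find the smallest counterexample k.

A counterexample is any odd positive integer k such that gcd(k, k + 20) > 1; we check each in order.
For k = 1, 3 the conclusion holds.
k = 5: gcd(5, 25) = 5.

k = 5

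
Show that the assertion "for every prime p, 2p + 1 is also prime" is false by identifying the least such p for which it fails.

We need the least prime p for which 2p + 1 is not prime.
p = 2: 2p + 1 = 5, prime.
p = 3: 2p + 1 = 7, prime.
p = 5: 2p + 1 = 11, prime.
p = 7: 2p + 1 = 15 = 3 × 5, not prime.
Hence p = 7 is a counterexample.

p = 7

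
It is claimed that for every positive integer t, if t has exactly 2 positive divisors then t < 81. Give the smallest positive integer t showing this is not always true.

A counterexample is any positive integer t such that t has exactly 2 positive divisors but the claim fails; we check each in order.
The first 22 eligible values, up to t = 79, all satisfy the conclusion.
t = 83: τ(83) = 2; 83 ≥ 81.
Hence t = 83 is a counterexample.

t = 83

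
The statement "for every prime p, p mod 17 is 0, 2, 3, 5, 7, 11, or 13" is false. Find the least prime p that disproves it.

p = 23

Check each prime p in order until the claim fails.
For p = 2, 3, 5, 7, 11, 13, 17, 19 the conclusion holds.
p = 23: 23 mod 17 = 6 — not in {0, 2, 3, 5, 7, 11, 13}.
Thus p = 23 disproves the claim, and no smaller p works.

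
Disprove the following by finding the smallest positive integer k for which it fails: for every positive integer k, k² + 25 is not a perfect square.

k = 12

A counterexample is any positive integer k such that k² + 25 is a perfect square; we check each in order.
The first 11 eligible values, up to k = 11, all satisfy the conclusion.
k = 12: 12² + 25 = 169 = 13², a perfect square.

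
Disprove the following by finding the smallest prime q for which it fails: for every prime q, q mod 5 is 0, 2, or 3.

q = 11

q = 2: 2 mod 5 = 2.
q = 3: 3 mod 5 = 3.
q = 5: 5 mod 5 = 0.
q = 7: 7 mod 5 = 2.
q = 11: 11 mod 5 = 1 — not in {0, 2, 3}.
So q = 11 is the smallest counterexample.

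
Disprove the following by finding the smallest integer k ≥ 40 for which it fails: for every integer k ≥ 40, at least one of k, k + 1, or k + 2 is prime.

A counterexample is any integer k ≥ 40 such that k, k + 1, k + 2 are all composite; we check each in order.
For k = 40, 41, 42, 43 the conclusion holds.
k = 44: 44 = 2 × 22; 45 = 3 × 15; 46 = 2 × 23 — all composite.
Thus k = 44 disproves the claim, and no smaller k works.

k = 44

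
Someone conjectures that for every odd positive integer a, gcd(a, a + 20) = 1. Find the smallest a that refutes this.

a = 5

A counterexample is any odd positive integer a such that gcd(a, a + 20) > 1; we check each in order.
For a = 1, 3 the conclusion holds.
a = 5: gcd(5, 25) = 5.
Thus a = 5 disproves the claim, and no smaller a works.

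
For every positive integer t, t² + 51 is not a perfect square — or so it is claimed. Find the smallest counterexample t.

t = 7

We need the least positive integer t for which t² + 51 is a perfect square.
For t = 1, 2, 3, 4, 5, 6 the conclusion holds.
t = 7: 7² + 51 = 100 = 10², a perfect square.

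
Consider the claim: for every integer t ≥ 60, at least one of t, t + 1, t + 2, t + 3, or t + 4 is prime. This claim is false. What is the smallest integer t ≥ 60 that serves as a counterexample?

t = 60: 61 is prime.
t = 61: 61 is prime.
t = 62: 62 = 2 × 31; 63 = 3 × 21; 64 = 2 × 32; 65 = 5 × 13; 66 = 2 × 33 — all composite.

t = 62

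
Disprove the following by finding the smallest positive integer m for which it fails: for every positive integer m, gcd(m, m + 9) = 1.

m = 3

m = 1: gcd(1, 10) = 1.
m = 2: gcd(2, 11) = 1.
m = 3: gcd(3, 12) = 3.
Thus m = 3 disproves the claim, and no smaller m works.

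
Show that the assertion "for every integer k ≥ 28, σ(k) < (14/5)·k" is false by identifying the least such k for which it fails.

The first 32 eligible values, up to k = 59, all satisfy the conclusion.
k = 60: σ(60) = 168; 168 ≥ 168.
Hence k = 60 is a counterexample.

k = 60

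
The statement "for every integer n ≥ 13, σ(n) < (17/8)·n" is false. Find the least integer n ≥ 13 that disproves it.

n = 18

A counterexample is any integer n ≥ 13 such that the claim fails; we check each in order.
For n = 13, 14, 15, 16, 17 the conclusion holds.
n = 18: σ(18) = 39; 39 ≥ 153/4.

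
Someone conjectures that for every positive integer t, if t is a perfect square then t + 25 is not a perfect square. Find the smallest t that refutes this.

Check each positive integer t in order until t is a perfect square but t + 25 is a perfect square.
The first 11 eligible values, up to t = 121, all satisfy the conclusion.
t = 144: 144 = 12² and 144 + 25 = 169 = 13².

t = 144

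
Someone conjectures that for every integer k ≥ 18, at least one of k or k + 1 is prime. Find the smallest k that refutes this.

k = 20

Check each integer k ≥ 18 in order until k, k + 1 are both composite.
k = 18: 19 is prime.
k = 19: 19 is prime.
k = 20: 20 = 2 × 10; 21 = 3 × 7 — both composite.
Thus k = 20 disproves the claim, and no smaller k works.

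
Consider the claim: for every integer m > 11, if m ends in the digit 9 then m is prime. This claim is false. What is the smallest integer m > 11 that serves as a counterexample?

m = 39

Check each integer m > 11 in order until m ends in the digit 9 but m is not prime.
For m = 19, 29 the conclusion holds.
m = 39: 39 ends in 9; 39 = 3 × 13, composite.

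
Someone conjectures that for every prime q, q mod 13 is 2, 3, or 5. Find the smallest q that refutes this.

A counterexample is any prime q such that the claim fails; we check each in order.
For q = 2, 3, 5 the conclusion holds.
q = 7: 7 mod 13 = 7 — not in {2, 3, 5}.
Thus q = 7 disproves the claim, and no smaller q works.

q = 7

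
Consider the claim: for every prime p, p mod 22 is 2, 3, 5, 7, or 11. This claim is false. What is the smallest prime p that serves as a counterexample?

p = 13

Check each prime p in order until the claim fails.
p = 2: 2 mod 22 = 2.
p = 3: 3 mod 22 = 3.
p = 5: 5 mod 22 = 5.
p = 7: 7 mod 22 = 7.
p = 11: 11 mod 22 = 11.
p = 13: 13 mod 22 = 13 — not in {2, 3, 5, 7, 11}.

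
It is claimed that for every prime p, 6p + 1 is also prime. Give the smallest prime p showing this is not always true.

A counterexample is any prime p such that 6p + 1 is not prime; we check each in order.
The first 7 eligible values, up to p = 17, all satisfy the conclusion.
p = 19: 6p + 1 = 115 = 5 × 23, not prime.

p = 19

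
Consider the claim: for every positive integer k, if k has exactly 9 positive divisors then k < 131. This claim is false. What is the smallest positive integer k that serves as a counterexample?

k = 196

For k = 36, 100 the conclusion holds.
k = 196: τ(196) = 9; 196 ≥ 131.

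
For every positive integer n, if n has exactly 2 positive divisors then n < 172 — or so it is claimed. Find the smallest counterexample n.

n = 173

For n = 2, 3, 5, 7, …, 157, 163, 167 the conclusion holds.
n = 173: τ(173) = 2; 173 ≥ 172.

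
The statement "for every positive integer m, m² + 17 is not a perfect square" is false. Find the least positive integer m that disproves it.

Check each positive integer m in order until m² + 17 is a perfect square.
For m = 1, 2, 3, 4, 5, 6, 7 the conclusion holds.
m = 8: 8² + 17 = 81 = 9², a perfect square.
Hence m = 8 is a counterexample.

m = 8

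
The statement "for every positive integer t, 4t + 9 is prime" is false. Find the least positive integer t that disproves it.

t = 3

A counterexample is any positive integer t such that 4t + 9 is not prime; we check each in order.
t = 1: 4t + 9 = 13, prime.
t = 2: 4t + 9 = 17, prime.
t = 3: 4t + 9 = 21 = 3 × 7, composite.
Thus t = 3 disproves the claim, and no smaller t works.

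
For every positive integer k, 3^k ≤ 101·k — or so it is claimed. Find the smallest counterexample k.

k = 6

The first 5 eligible values, up to k = 5, all satisfy the conclusion.
k = 6: 3^k = 729 and 101·k = 606, so 729 > 606.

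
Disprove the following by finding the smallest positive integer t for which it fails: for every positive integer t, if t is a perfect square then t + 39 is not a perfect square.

t = 25

Check each positive integer t in order until t is a perfect square but t + 39 is a perfect square.
The first 4 eligible values, up to t = 16, all satisfy the conclusion.
t = 25: 25 = 5² and 25 + 39 = 64 = 8².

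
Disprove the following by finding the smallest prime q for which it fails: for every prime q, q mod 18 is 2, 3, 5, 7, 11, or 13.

q = 17

A counterexample is any prime q such that the claim fails; we check each in order.
The first 6 eligible values, up to q = 13, all satisfy the conclusion.
q = 17: 17 mod 18 = 17 — not in {2, 3, 5, 7, 11, 13}.
So q = 17 is the smallest counterexample.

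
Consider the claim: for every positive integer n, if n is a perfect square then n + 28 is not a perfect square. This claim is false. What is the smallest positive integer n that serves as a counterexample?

n = 36

Check each positive integer n in order until n is a perfect square but n + 28 is a perfect square.
The first 5 eligible values, up to n = 25, all satisfy the conclusion.
n = 36: 36 = 6² and 36 + 28 = 64 = 8².
So n = 36 is the smallest counterexample.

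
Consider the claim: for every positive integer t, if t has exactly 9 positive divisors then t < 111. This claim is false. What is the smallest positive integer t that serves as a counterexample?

t = 196

We need the least positive integer t for which t has exactly 9 positive divisors but the claim fails.
t = 36: τ(36) = 9; 36 < 111.
t = 100: τ(100) = 9; 100 < 111.
t = 196: τ(196) = 9; 196 ≥ 111.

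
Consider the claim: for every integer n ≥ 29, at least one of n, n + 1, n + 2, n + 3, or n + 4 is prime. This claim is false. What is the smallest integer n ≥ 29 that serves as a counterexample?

n = 32

A counterexample is any integer n ≥ 29 such that n, n + 1, n + 2, n + 3, n + 4 are all composite; we check each in order.
n = 29: 29 is prime.
n = 30: 31 is prime.
n = 31: 31 is prime.
n = 32: 32 = 2 × 16; 33 = 3 × 11; 34 = 2 × 17; 35 = 5 × 7; 36 = 2 × 18 — all composite.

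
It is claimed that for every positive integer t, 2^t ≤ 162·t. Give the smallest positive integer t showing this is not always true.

For t = 1, 2, 3, 4, 5, 6, 7, 8, 9, 10 the conclusion holds.
t = 11: 2^t = 2048 and 162·t = 1782, so 2048 > 1782.
Thus t = 11 disproves the claim, and no smaller t works.

t = 11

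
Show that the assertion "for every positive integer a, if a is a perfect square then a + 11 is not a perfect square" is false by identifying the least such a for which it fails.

a = 25

A counterexample is any positive integer a such that a is a perfect square but a + 11 is a perfect square; we check each in order.
The first 4 eligible values, up to a = 16, all satisfy the conclusion.
a = 25: 25 = 5² and 25 + 11 = 36 = 6².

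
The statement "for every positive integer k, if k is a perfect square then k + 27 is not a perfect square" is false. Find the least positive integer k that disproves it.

k = 1: 1 + 27 = 28, not a perfect square.
k = 4: 4 + 27 = 31, not a perfect square.
k = 9: 9 = 3² and 9 + 27 = 36 = 6².
So k = 9 is the smallest counterexample.

k = 9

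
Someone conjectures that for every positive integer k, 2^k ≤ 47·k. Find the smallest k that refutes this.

We need the least positive integer k for which 2^k > 47·k.
For k = 1, 2, 3, 4, 5, 6, 7, 8 the conclusion holds.
k = 9: 2^k = 512 and 47·k = 423, so 512 > 423.
So k = 9 is the smallest counterexample.

k = 9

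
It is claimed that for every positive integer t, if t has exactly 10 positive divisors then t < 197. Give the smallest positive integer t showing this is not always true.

A counterexample is any positive integer t such that t has exactly 10 positive divisors but the claim fails; we check each in order.
For t = 48, 80, 112, 162, 176 the conclusion holds.
t = 208: τ(208) = 10; 208 ≥ 197.
So t = 208 is the smallest counterexample.

t = 208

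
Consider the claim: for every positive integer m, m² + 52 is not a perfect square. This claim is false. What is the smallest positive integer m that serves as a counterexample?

m = 12

We need the least positive integer m for which m² + 52 is a perfect square.
For m = 1, 2, 3, 4, …, 9, 10, 11 the conclusion holds.
m = 12: 12² + 52 = 196 = 14², a perfect square.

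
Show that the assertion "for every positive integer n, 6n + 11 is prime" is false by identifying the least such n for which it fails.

n = 4

A counterexample is any positive integer n such that 6n + 11 is not prime; we check each in order.
n = 1: 6n + 11 = 17, prime.
n = 2: 6n + 11 = 23, prime.
n = 3: 6n + 11 = 29, prime.
n = 4: 6n + 11 = 35 = 5 × 7, composite.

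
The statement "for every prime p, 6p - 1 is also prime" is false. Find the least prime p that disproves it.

p = 11

For p = 2, 3, 5, 7 the conclusion holds.
p = 11: 6p - 1 = 65 = 5 × 13, not prime.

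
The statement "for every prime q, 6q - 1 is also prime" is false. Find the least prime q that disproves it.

q = 11

Check each prime q in order until 6q - 1 is not prime.
For q = 2, 3, 5, 7 the conclusion holds.
q = 11: 6q - 1 = 65 = 5 × 13, not prime.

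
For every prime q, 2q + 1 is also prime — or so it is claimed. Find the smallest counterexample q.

q = 2: 2q + 1 = 5, prime.
q = 3: 2q + 1 = 7, prime.
q = 5: 2q + 1 = 11, prime.
q = 7: 2q + 1 = 15 = 3 × 5, not prime.

q = 7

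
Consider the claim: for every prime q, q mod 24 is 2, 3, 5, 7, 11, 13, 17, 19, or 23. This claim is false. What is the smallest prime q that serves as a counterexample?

q = 73

For q = 2, 3, 5, 7, …, 61, 67, 71 the conclusion holds.
q = 73: 73 mod 24 = 1 — not in {2, 3, 5, 7, 11, 13, 17, 19, 23}.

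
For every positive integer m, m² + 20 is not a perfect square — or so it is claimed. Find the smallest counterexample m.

m = 4

For m = 1, 2, 3 the conclusion holds.
m = 4: 4² + 20 = 36 = 6², a perfect square.
Thus m = 4 disproves the claim, and no smaller m works.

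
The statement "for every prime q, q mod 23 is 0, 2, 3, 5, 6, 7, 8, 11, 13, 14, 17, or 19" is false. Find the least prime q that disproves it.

We need the least prime q for which the claim fails.
For q = 2, 3, 5, 7, …, 29, 31, 37 the conclusion holds.
q = 41: 41 mod 23 = 18 — not in {0, 2, 3, 5, 6, 7, 8, 11, 13, 14, 17, 19}.
So q = 41 is the smallest counterexample.

q = 41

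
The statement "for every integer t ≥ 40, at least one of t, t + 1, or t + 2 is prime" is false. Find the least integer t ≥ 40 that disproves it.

t = 44

We need the least integer t ≥ 40 for which t, t + 1, t + 2 are all composite.
The first 4 eligible values, up to t = 43, all satisfy the conclusion.
t = 44: 44 = 2 × 22; 45 = 3 × 15; 46 = 2 × 23 — all composite.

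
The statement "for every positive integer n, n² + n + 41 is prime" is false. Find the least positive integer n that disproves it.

The first 39 eligible values, up to n = 39, all satisfy the conclusion.
n = 40: n² + n + 41 = 1681 = 41 × 41, composite.

n = 40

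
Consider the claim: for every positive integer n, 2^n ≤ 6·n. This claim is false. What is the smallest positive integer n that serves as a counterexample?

n = 5

For n = 1, 2, 3, 4 the conclusion holds.
n = 5: 2^n = 32 and 6·n = 30, so 32 > 30.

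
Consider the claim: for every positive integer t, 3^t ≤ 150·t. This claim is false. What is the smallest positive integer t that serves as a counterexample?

Check each positive integer t in order until 3^t > 150·t.
For t = 1, 2, 3, 4, 5, 6 the conclusion holds.
t = 7: 3^t = 2187 and 150·t = 1050, so 2187 > 1050.

t = 7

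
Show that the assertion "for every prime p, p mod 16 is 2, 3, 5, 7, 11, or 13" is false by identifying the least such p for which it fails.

A counterexample is any prime p such that the claim fails; we check each in order.
The first 6 eligible values, up to p = 13, all satisfy the conclusion.
p = 17: 17 mod 16 = 1 — not in {2, 3, 5, 7, 11, 13}.
So p = 17 is the smallest counterexample.

p = 17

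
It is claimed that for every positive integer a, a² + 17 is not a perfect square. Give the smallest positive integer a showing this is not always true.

a = 8

A counterexample is any positive integer a such that a² + 17 is a perfect square; we check each in order.
For a = 1, 2, 3, 4, 5, 6, 7 the conclusion holds.
a = 8: 8² + 17 = 81 = 9², a perfect square.
Thus a = 8 disproves the claim, and no smaller a works.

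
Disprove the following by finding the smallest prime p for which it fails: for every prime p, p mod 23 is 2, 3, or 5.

p = 7

A counterexample is any prime p such that the claim fails; we check each in order.
For p = 2, 3, 5 the conclusion holds.
p = 7: 7 mod 23 = 7 — not in {2, 3, 5}.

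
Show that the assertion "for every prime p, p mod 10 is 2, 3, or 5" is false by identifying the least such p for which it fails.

For p = 2, 3, 5 the conclusion holds.
p = 7: 7 mod 10 = 7 — not in {2, 3, 5}.
Hence p = 7 is a counterexample.

p = 7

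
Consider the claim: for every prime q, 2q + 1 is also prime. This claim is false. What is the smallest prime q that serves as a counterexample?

Check each prime q in order until 2q + 1 is not prime.
For q = 2, 3, 5 the conclusion holds.
q = 7: 2q + 1 = 15 = 3 × 5, not prime.
So q = 7 is the smallest counterexample.

q = 7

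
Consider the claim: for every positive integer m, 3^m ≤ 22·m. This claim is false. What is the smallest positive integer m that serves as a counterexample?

We need the least positive integer m for which 3^m > 22·m.
For m = 1, 2, 3, 4 the conclusion holds.
m = 5: 3^m = 243 and 22·m = 110, so 243 > 110.

m = 5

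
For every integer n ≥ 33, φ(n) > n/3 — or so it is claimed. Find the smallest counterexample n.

For n = 33, 34, 35 the conclusion holds.
n = 36: φ(36) = 12 and 36/3 = 12, so φ(36) ≤ 36/3.
So n = 36 is the smallest counterexample.

n = 36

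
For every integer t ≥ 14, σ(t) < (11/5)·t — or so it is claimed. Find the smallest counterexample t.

t = 24

Check each integer t ≥ 14 in order until the claim fails.
For t = 14, 15, 16, 17, 18, 19, 20, 21, 22, 23 the conclusion holds.
t = 24: σ(24) = 60; 60 ≥ 264/5.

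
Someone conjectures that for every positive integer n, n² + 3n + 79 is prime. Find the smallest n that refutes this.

For n = 1, 2, 3, 4 the conclusion holds.
n = 5: n² + 3n + 79 = 119 = 7 × 17, composite.
Thus n = 5 disproves the claim, and no smaller n works.

n = 5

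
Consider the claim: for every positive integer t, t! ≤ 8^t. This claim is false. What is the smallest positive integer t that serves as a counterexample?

A counterexample is any positive integer t such that t! > 8^t; we check each in order.
For t = 1, 2, 3, 4, …, 17, 18, 19 the conclusion holds.
t = 20: t! = 2432902008176640000 and 8^t = 1152921504606846976, so 2432902008176640000 > 1152921504606846976.
Thus t = 20 disproves the claim, and no smaller t works.

t = 20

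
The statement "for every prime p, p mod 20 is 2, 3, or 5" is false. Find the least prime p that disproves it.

p = 7

A counterexample is any prime p such that the claim fails; we check each in order.
For p = 2, 3, 5 the conclusion holds.
p = 7: 7 mod 20 = 7 — not in {2, 3, 5}.
Hence p = 7 is a counterexample.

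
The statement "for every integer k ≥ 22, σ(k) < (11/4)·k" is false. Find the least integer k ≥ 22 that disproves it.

Check each integer k ≥ 22 in order until the claim fails.
For k = 22, 23, 24, 25, …, 57, 58, 59 the conclusion holds.
k = 60: σ(60) = 168; 168 ≥ 165.

k = 60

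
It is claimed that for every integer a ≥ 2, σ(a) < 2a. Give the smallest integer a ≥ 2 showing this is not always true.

We need the least integer a ≥ 2 for which the claim fails.
For a = 2, 3, 4, 5 the conclusion holds.
a = 6: σ(6) = 12; 12 ≥ 12.
So a = 6 is the smallest counterexample.

a = 6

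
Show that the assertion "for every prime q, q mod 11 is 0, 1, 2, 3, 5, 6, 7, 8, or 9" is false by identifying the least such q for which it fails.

We need the least prime q for which the claim fails.
The first 11 eligible values, up to q = 31, all satisfy the conclusion.
q = 37: 37 mod 11 = 4 — not in {0, 1, 2, 3, 5, 6, 7, 8, 9}.
Thus q = 37 disproves the claim, and no smaller q works.

q = 37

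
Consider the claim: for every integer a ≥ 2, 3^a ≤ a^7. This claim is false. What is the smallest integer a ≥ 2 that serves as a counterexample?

a = 19

For a = 2, 3, 4, 5, …, 16, 17, 18 the conclusion holds.
a = 19: 3^a = 1162261467 and a^7 = 893871739, so 1162261467 > 893871739.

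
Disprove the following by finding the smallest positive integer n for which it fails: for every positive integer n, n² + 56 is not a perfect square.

n = 1: 1² + 56 = 57, not a perfect square.
n = 2: 2² + 56 = 60, not a perfect square.
n = 3: 3² + 56 = 65, not a perfect square.
n = 4: 4² + 56 = 72, not a perfect square.
n = 5: 5² + 56 = 81 = 9², a perfect square.

n = 5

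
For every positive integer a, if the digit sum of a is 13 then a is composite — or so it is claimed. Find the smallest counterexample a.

Check each positive integer a in order until the digit sum of a is 13 but a is prime.
For a = 49, 58 the conclusion holds.
a = 67: digit sum 13; 67 is prime, not composite.
So a = 67 is the smallest counterexample.

a = 67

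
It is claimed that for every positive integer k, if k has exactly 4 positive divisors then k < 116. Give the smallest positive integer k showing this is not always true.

k = 118

For k = 6, 8, 10, 14, …, 106, 111, 115 the conclusion holds.
k = 118: τ(118) = 4; 118 ≥ 116.
So k = 118 is the smallest counterexample.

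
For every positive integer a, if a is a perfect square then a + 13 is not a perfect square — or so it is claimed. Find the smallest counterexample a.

For a = 1, 4, 9, 16, 25 the conclusion holds.
a = 36: 36 = 6² and 36 + 13 = 49 = 7².
Thus a = 36 disproves the claim, and no smaller a works.

a = 36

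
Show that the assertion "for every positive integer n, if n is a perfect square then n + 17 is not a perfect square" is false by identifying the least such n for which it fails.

A counterexample is any positive integer n such that n is a perfect square but n + 17 is a perfect square; we check each in order.
For n = 1, 4, 9, 16, 25, 36, 49 the conclusion holds.
n = 64: 64 = 8² and 64 + 17 = 81 = 9².
So n = 64 is the smallest counterexample.

n = 64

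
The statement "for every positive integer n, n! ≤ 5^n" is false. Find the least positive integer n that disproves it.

n = 12

A counterexample is any positive integer n such that n! > 5^n; we check each in order.
The first 11 eligible values, up to n = 11, all satisfy the conclusion.
n = 12: n! = 479001600 and 5^n = 244140625, so 479001600 > 244140625.
Hence n = 12 is a counterexample.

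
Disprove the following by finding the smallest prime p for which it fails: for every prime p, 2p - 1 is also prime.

p = 5

Check each prime p in order until 2p - 1 is not prime.
For p = 2, 3 the conclusion holds.
p = 5: 2p - 1 = 9 = 3 × 3, not prime.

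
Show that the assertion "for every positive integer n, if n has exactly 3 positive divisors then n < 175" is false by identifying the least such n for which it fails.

Check each positive integer n in order until n has exactly 3 positive divisors but the claim fails.
For n = 4, 9, 25, 49, 121, 169 the conclusion holds.
n = 289: τ(289) = 3; 289 ≥ 175.
Thus n = 289 disproves the claim, and no smaller n works.

n = 289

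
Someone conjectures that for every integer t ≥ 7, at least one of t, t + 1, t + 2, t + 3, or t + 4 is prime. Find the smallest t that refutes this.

Check each integer t ≥ 7 in order until t, t + 1, t + 2, t + 3, t + 4 are all composite.
For t = 7, 8, 9, 10, …, 21, 22, 23 the conclusion holds.
t = 24: 24 = 2 × 12; 25 = 5 × 5; 26 = 2 × 13; 27 = 3 × 9; 28 = 2 × 14 — all composite.
Hence t = 24 is a counterexample.

t = 24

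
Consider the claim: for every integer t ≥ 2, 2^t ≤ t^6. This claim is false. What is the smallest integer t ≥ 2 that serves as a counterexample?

t = 30

A counterexample is any integer t ≥ 2 such that 2^t > t^6; we check each in order.
For t = 2, 3, 4, 5, …, 27, 28, 29 the conclusion holds.
t = 30: 2^t = 1073741824 and t^6 = 729000000, so 1073741824 > 729000000.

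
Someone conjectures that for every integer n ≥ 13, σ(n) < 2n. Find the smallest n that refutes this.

n = 18

We need the least integer n ≥ 13 for which the claim fails.
The first 5 eligible values, up to n = 17, all satisfy the conclusion.
n = 18: σ(18) = 39; 39 ≥ 36.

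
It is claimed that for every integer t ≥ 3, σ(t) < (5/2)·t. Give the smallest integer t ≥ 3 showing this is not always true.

t = 24

Check each integer t ≥ 3 in order until the claim fails.
The first 21 eligible values, up to t = 23, all satisfy the conclusion.
t = 24: σ(24) = 60; 60 ≥ 60.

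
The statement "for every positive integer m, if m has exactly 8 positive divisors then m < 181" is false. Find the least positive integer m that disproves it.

A counterexample is any positive integer m such that m has exactly 8 positive divisors but the claim fails; we check each in order.
For m = 24, 30, 40, 42, …, 165, 170, 174 the conclusion holds.
m = 182: τ(182) = 8; 182 ≥ 181.

m = 182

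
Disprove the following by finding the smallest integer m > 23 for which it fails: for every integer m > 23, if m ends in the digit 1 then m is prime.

m = 51

For m = 31, 41 the conclusion holds.
m = 51: 51 ends in 1; 51 = 3 × 17, composite.
So m = 51 is the smallest counterexample.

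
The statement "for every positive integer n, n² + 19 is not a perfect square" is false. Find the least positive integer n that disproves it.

A counterexample is any positive integer n such that n² + 19 is a perfect square; we check each in order.
n = 1: 1² + 19 = 20, not a perfect square.
n = 2: 2² + 19 = 23, not a perfect square.
n = 3: 3² + 19 = 28, not a perfect square.
n = 4: 4² + 19 = 35, not a perfect square.
n = 5: 5² + 19 = 44, not a perfect square.
n = 6: 6² + 19 = 55, not a perfect square.
n = 7: 7² + 19 = 68, not a perfect square.
n = 8: 8² + 19 = 83, not a perfect square.
n = 9: 9² + 19 = 100 = 10², a perfect square.

n = 9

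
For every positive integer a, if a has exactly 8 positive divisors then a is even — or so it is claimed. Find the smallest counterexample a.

A counterexample is any positive integer a such that a has exactly 8 positive divisors but a is odd; we check each in order.
For a = 24, 30, 40, 42, …, 88, 102, 104 the conclusion holds.
a = 105: divisors of 105: 1, 3, 5, 7, 15, 21, 35, 105; 105 is odd.

a = 105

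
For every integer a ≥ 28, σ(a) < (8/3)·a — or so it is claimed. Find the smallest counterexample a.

a = 60

Check each integer a ≥ 28 in order until the claim fails.
For a = 28, 29, 30, 31, …, 57, 58, 59 the conclusion holds.
a = 60: σ(60) = 168; 168 ≥ 160.
Thus a = 60 disproves the claim, and no smaller a works.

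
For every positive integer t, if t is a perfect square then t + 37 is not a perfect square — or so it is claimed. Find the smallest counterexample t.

t = 324

A counterexample is any positive integer t such that t is a perfect square but t + 37 is a perfect square; we check each in order.
For t = 1, 4, 9, 16, …, 225, 256, 289 the conclusion holds.
t = 324: 324 = 18² and 324 + 37 = 361 = 19².
Hence t = 324 is a counterexample.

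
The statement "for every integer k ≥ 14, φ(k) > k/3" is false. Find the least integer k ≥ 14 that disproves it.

k = 18

We need the least integer k ≥ 14 for which the claim fails.
k = 14: φ(14) = 6 and 14/3 = 14/3, so φ(14) > 14/3.
k = 15: φ(15) = 8 and 15/3 = 5, so φ(15) > 15/3.
k = 16: φ(16) = 8 and 16/3 = 16/3, so φ(16) > 16/3.
k = 17: φ(17) = 16 and 17/3 = 17/3, so φ(17) > 17/3.
k = 18: φ(18) = 6 and 18/3 = 6, so φ(18) ≤ 18/3.
So k = 18 is the smallest counterexample.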